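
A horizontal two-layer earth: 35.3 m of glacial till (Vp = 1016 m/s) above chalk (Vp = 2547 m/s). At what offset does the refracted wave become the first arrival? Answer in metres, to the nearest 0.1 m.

x_cross = 2h·√((V₂+V₁)/(V₂−V₁)).
(V₂+V₁)/(V₂−V₁) = (2547+1016)/(2547−1016) = 2.3272; √ = 1.5255.
x_cross = 2·35.3·1.5255 = 107.70 m.

107.7 m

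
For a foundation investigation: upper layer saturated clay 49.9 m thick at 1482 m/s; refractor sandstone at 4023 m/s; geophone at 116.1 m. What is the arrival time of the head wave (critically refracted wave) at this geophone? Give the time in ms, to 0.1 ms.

θ_c = arcsin(V₁/V₂) = arcsin(1482/4023) = 21.62°, cos θ_c = 0.9297.
Intercept time tᵢ = 2h cos θ_c / V₁ = 2·49.9·0.9297/1482 = 0.06261 s.
t = x/V₂ + tᵢ = 116.1/4023 + 0.06261 = 0.09146 s.

91.5 ms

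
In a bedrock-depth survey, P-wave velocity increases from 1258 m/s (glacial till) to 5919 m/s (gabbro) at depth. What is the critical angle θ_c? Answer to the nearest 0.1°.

At critical incidence the refracted ray runs along the interface (θ₂ = 90°), so sin θ_c = V₁/V₂.
θ_c = arcsin(1258/5919) = arcsin 0.2125 = 12.27°.

12.3°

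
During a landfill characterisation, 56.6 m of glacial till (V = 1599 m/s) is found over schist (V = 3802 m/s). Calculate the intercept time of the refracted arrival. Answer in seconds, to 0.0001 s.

θ_c = arcsin(V₁/V₂) = arcsin(1599/3802) = 24.87°; cos θ_c = 0.9073.
tᵢ = 2h·cos θ_c / V₁ = 2·56.6·0.9073 / 1599 = 0.06423 s.

0.0642 s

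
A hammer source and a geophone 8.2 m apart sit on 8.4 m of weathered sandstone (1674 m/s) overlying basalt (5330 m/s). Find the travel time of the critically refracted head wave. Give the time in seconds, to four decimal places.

t = x/V₂ + 2h·√(V₂²−V₁²)/(V₁V₂).
√(V₂²−V₁²) = √(5330²−1674²) = 5060.3 m/s; delay term = 2·8.4·5060.3/(1674·5330) = 0.00953 s.
t = 8.2/5330 + 0.00953 = 0.01107 s.

0.0111 s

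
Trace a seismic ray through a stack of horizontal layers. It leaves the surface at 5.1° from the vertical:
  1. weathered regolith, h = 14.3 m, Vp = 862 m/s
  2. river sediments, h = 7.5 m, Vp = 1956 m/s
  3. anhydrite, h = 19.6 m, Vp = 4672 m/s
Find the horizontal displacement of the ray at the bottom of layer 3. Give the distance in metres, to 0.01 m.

13.60 m

Ray parameter p = sin 5.1° / 862 m/s = 1.0313e-04 s/m.
Layer 1: θ = 5.10°; offset = 14.3·tan 5.10° = 1.2762 m.
Layer 2: sin θ = p·1956 = 0.2017 → θ = 11.64°; offset = 7.5·tan 11.64° = 1.5446 m.
Layer 3: sin θ = p·4672 = 0.4818 → θ = 28.80°; offset = 19.6·tan 28.80° = 10.7766 m.
Total horizontal offset = 13.5975 m.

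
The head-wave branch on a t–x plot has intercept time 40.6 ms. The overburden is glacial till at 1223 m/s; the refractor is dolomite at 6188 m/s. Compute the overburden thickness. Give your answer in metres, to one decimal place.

25.3 m

θ_c = arcsin(1223/6188) = 11.40°; cos θ_c = 0.9803.
tᵢ = 2h cos θ_c/V₁ ⇒ h = tᵢ·V₁/(2 cos θ_c) = 0.0406·1223/(2·0.9803) = 25.33 m.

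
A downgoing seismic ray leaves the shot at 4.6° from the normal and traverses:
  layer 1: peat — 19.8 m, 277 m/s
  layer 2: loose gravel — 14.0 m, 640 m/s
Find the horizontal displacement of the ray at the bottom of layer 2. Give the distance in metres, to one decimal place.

Apply Snell's law at each interface; in layer i the horizontal offset is hᵢ·tan θᵢ.
Layer 1: θ = 4.60°; offset = 19.8·tan 4.60° = 1.593 m.
Layer 2: sin θ = 640·sin 4.6°/277 = 0.1853, θ = 10.68°; offset = 14.0·tan 10.68° = 2.640 m.
Σ offsets = 4.233 m.

4.2 m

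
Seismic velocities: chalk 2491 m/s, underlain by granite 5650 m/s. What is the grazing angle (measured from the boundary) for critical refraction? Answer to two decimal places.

At critical incidence the refracted ray runs along the interface (θ₂ = 90°), so sin θ_c = V₁/V₂.
θ_c = arcsin(2491/5650) = arcsin 0.4409 = 26.16°.
Measured from the interface: 90° − 26.16° = 63.84°.

63.84°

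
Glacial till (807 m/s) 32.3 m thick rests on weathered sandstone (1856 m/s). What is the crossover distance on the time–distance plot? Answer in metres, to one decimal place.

102.9 m

x_cross = 2h·√((V₂+V₁)/(V₂−V₁)).
(V₂+V₁)/(V₂−V₁) = (1856+807)/(1856−807) = 2.5386; √ = 1.5933.
x_cross = 2·32.3·1.5933 = 102.93 m.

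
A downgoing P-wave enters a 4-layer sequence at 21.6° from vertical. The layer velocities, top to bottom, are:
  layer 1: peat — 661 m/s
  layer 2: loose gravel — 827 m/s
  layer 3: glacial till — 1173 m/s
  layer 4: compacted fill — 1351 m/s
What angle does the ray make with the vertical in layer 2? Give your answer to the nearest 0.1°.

Snell's law across each interface conserves sin θ / V, so sin θ_2 = V_2·sin θ₁/V₁.
sin θ_2 = 827 × sin 21.6° / 661 = 0.4606.
θ_2 = arcsin 0.4606 = 27.42°.

27.4°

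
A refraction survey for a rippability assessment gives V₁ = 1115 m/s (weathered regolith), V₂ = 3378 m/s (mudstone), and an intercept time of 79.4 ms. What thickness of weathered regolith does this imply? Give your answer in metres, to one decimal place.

h = tᵢ·V₁·V₂ / (2·√(V₂²−V₁²)).
√(V₂²−V₁²) = √(3378² − 1115²) = 3188.7 m/s.
h = 0.0794 s × 1115 × 3378 / (2 × 3188.7) = 46.89 m.

46.9 m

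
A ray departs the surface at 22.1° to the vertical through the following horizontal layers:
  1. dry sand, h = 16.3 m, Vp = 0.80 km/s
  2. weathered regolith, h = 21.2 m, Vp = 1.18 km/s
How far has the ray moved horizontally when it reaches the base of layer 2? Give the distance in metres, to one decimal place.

20.8 m

Ray parameter p = sin 22.1° / 0.80 km/s = 4.7028e-01 s/km.
Layer 1: θ = 22.10°; offset = 16.3·tan 22.10° = 6.619 m.
Layer 2: sin θ = p·1.18 = 0.5549 → θ = 33.71°; offset = 21.2·tan 33.71° = 14.142 m.
Summing the layer offsets gives 20.761 m.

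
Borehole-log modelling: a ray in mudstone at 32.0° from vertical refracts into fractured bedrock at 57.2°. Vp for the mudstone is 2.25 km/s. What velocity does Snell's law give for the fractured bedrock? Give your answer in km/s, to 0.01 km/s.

sin 32.0° = 0.5299; sin 57.2° = 0.8406.
V₂ = V₁·(sin θ₂/sin θ₁) = 2.25·(0.8406/0.5299) = 3.57 km/s.

3.57 km/s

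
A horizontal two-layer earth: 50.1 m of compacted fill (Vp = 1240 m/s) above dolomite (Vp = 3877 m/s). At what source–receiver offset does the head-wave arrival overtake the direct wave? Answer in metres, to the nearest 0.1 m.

139.6 m

θ_c = arcsin(1240/3877) = 18.65°, so cos θ_c = 0.9475 and tᵢ = 2h cos θ_c/V₁ = 0.0766 s.
At crossover x/V₁ = x/V₂ + tᵢ ⇒ x = tᵢ/(1/V₁ − 1/V₂) = 0.07656/(8.0645e-04 − 2.5793e-04) = 139.58 m.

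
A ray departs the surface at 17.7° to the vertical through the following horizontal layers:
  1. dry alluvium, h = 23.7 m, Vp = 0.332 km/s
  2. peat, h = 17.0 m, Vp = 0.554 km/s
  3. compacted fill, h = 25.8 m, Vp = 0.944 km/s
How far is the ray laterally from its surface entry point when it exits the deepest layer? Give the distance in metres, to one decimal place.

61.9 m

Apply Snell's law at each interface; in layer i the horizontal offset is hᵢ·tan θᵢ.
Layer 1: θ = 17.70°; offset = 23.7·tan 17.70° = 7.564 m.
Layer 2: sin θ = 0.554·sin 17.7°/0.332 = 0.5073, θ = 30.49°; offset = 17.0·tan 30.49° = 10.008 m.
Layer 3: sin θ = 0.944·sin 17.7°/0.332 = 0.8645, θ = 59.82°; offset = 25.8·tan 59.82° = 44.370 m.
Summing the layer offsets gives 61.942 m.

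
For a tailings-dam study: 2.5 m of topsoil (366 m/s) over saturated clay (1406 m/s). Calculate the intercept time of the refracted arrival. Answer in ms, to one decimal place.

θ_c = arcsin(V₁/V₂) = arcsin(366/1406) = 15.09°; cos θ_c = 0.9655.
tᵢ = 2h·cos θ_c / V₁ = 2·2.5·0.9655 / 366 = 0.01319 s.

13.2 ms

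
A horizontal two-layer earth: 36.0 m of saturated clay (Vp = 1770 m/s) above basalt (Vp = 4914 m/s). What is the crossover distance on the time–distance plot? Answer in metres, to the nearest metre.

x_cross = 2h·√((V₂+V₁)/(V₂−V₁)).
(V₂+V₁)/(V₂−V₁) = (4914+1770)/(4914−1770) = 2.1260; √ = 1.4581.
x_cross = 2·36.0·1.4581 = 104.98 m.

105 m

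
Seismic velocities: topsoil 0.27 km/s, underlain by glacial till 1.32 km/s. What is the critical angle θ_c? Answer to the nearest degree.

12°

At critical incidence the refracted ray runs along the interface (θ₂ = 90°), so sin θ_c = V₁/V₂.
θ_c = arcsin(0.27/1.32) = arcsin 0.2045 = 11.80°.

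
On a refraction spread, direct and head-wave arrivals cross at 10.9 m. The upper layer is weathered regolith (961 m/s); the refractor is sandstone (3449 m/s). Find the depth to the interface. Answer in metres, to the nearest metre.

h = (x_cross/2)·√((V₂−V₁)/(V₂+V₁)).
(V₂−V₁)/(V₂+V₁) = (3449−961)/(3449+961) = 0.5642; √ = 0.7511.
h = (10.9/2)·0.7511 = 4.09 m.

4 m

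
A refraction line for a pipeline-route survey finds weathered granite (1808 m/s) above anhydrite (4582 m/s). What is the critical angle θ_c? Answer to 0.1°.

23.2°

At critical incidence the refracted ray runs along the interface (θ₂ = 90°), so sin θ_c = V₁/V₂.
θ_c = arcsin(1808/4582) = arcsin 0.3946 = 23.24°.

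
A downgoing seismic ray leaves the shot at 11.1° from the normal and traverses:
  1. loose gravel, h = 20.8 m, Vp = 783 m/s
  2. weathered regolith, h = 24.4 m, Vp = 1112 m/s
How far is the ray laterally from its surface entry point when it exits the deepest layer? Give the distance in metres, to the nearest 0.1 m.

Apply Snell's law at each interface; in layer i the horizontal offset is hᵢ·tan θᵢ.
Layer 1: θ = 11.10°; offset = 20.8·tan 11.10° = 4.081 m.
Layer 2: sin θ = 1112·sin 11.1°/783 = 0.2734, θ = 15.87°; offset = 24.4·tan 15.87° = 6.936 m.
Summing the layer offsets gives 11.016 m.

11.0 m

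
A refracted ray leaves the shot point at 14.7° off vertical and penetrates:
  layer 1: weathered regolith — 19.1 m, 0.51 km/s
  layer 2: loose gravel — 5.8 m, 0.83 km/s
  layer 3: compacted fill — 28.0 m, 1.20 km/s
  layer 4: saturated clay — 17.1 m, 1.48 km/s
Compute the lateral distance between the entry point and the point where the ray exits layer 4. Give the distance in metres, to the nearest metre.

47 m

Ray parameter p = sin 14.7° / 0.51 km/s = 4.9756e-01 s/km.
Layer 1: θ = 14.70°; offset = 19.1·tan 14.70° = 5.011 m.
Layer 2: sin θ = p·0.83 = 0.4130 → θ = 24.39°; offset = 5.8·tan 24.39° = 2.630 m.
Layer 3: sin θ = p·1.20 = 0.5971 → θ = 36.66°; offset = 28.0·tan 36.66° = 20.841 m.
Layer 4: sin θ = p·1.48 = 0.7364 → θ = 47.43°; offset = 17.1·tan 47.43° = 18.613 m.
Total horizontal offset = 47.094 m.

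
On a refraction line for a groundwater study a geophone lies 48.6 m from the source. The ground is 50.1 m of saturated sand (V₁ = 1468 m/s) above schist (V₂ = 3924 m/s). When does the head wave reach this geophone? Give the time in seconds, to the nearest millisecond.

0.076 s

t = x/V₂ + 2h·√(V₂²−V₁²)/(V₁V₂).
√(V₂²−V₁²) = √(3924²−1468²) = 3639.1 m/s; delay term = 2·50.1·3639.1/(1468·3924) = 0.06330 s.
t = 48.6/3924 + 0.06330 = 0.07569 s.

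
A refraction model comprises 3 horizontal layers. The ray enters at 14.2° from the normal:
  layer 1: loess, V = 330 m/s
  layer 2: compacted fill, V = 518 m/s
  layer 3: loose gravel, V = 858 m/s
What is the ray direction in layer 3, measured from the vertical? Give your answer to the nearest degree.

40°

Ray parameter p = sin 14.2° / 330 = 7.4336e-04 s/m.
sin θ_3 = p·V_3 = 7.4336e-04 × 858 = 0.6378.
θ_3 = arcsin 0.6378 = 39.63°.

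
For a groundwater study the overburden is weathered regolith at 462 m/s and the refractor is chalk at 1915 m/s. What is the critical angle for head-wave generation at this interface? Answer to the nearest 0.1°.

Critical incidence: sin θ_c = V₁/V₂ = 462/1915 = 0.2413.
θ_c = arcsin 0.2413 = 13.96°.

14.0°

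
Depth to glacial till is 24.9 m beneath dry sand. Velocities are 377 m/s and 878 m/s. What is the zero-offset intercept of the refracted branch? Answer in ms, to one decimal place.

119.3 ms

θ_c = arcsin(V₁/V₂) = arcsin(377/878) = 25.43°; cos θ_c = 0.9031.
tᵢ = 2h·cos θ_c / V₁ = 2·24.9·0.9031 / 377 = 0.11930 s.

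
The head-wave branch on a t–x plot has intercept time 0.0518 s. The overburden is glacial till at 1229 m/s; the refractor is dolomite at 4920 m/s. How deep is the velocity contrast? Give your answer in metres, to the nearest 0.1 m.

θ_c = arcsin(1229/4920) = 14.47°; cos θ_c = 0.9683.
tᵢ = 2h cos θ_c/V₁ ⇒ h = tᵢ·V₁/(2 cos θ_c) = 0.0518·1229/(2·0.9683) = 32.87 m.

32.9 m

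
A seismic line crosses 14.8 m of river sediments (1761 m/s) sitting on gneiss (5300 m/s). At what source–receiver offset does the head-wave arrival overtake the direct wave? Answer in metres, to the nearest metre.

42 m

θ_c = arcsin(1761/5300) = 19.41°, so cos θ_c = 0.9432 and tᵢ = 2h cos θ_c/V₁ = 0.0159 s.
At crossover x/V₁ = x/V₂ + tᵢ ⇒ x = tᵢ/(1/V₁ − 1/V₂) = 0.01585/(5.6786e-04 − 1.8868e-04) = 41.81 m.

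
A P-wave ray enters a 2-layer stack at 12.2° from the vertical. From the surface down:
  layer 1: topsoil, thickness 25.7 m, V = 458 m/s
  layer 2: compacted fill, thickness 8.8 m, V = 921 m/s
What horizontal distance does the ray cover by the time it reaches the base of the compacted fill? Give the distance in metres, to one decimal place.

Apply Snell's law at each interface; in layer i the horizontal offset is hᵢ·tan θᵢ.
Layer 1: θ = 12.20°; offset = 25.7·tan 12.20° = 5.557 m.
Layer 2: sin θ = 921·sin 12.2°/458 = 0.4250, θ = 25.15°; offset = 8.8·tan 25.15° = 4.131 m.
Σ offsets = 9.688 m.

9.7 m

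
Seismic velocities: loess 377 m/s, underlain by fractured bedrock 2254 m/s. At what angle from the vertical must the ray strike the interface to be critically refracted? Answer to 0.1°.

9.6°

Critical incidence: sin θ_c = V₁/V₂ = 377/2254 = 0.1673.
θ_c = arcsin 0.1673 = 9.63°.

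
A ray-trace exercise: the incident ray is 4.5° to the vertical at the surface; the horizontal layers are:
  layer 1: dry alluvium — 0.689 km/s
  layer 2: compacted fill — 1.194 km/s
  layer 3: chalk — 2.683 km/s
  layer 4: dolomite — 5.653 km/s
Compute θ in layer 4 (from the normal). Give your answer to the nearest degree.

Ray parameter p = sin 4.5° / 0.689 = 1.1387e-01 s/km.
sin θ_4 = p·V_4 = 1.1387e-01 × 5.653 = 0.6437.
θ_4 = 40.07° from the vertical.

40°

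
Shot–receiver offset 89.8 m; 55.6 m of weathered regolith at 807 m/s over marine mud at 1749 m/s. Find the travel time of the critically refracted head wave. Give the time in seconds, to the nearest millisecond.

0.174 s

θ_c = arcsin(V₁/V₂) = arcsin(807/1749) = 27.48°, cos θ_c = 0.8872.
Intercept time tᵢ = 2h cos θ_c / V₁ = 2·55.6·0.8872/807 = 0.12225 s.
t = x/V₂ + tᵢ = 89.8/1749 + 0.12225 = 0.17359 s.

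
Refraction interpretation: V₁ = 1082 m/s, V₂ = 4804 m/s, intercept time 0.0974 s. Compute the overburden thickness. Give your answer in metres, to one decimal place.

θ_c = arcsin(1082/4804) = 13.02°; cos θ_c = 0.9743.
tᵢ = 2h cos θ_c/V₁ ⇒ h = tᵢ·V₁/(2 cos θ_c) = 0.0974·1082/(2·0.9743) = 54.08 m.

54.1 m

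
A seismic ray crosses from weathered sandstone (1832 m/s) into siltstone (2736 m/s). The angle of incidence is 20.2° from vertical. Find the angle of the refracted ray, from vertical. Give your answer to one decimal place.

Snell's law: sin θ₂ = (V₂/V₁)·sin θ₁ = (2736/1832)·sin 20.2° = 0.5157.
θ₂ = arcsin 0.5157 = 31.04° from the normal.

31.0°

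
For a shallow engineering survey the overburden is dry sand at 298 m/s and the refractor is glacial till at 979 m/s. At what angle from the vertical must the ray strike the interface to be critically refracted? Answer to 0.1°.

17.7°

Critical incidence: sin θ_c = V₁/V₂ = 298/979 = 0.3044.
θ_c = arcsin 0.3044 = 17.72°.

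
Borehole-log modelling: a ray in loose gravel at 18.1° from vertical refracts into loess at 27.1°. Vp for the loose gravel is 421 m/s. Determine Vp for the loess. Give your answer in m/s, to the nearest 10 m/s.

620 m/s

sin 18.1° = 0.3107; sin 27.1° = 0.4555.
V₂ = V₁·(sin θ₂/sin θ₁) = 421·(0.4555/0.3107) = 617.31 m/s.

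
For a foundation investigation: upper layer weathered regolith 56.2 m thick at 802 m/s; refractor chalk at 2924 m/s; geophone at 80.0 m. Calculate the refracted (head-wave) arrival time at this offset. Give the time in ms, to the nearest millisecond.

θ_c = arcsin(V₁/V₂) = arcsin(802/2924) = 15.92°, cos θ_c = 0.9616.
Intercept time tᵢ = 2h cos θ_c / V₁ = 2·56.2·0.9616/802 = 0.13477 s.
t = x/V₂ + tᵢ = 80.0/2924 + 0.13477 = 0.16213 s.

162 ms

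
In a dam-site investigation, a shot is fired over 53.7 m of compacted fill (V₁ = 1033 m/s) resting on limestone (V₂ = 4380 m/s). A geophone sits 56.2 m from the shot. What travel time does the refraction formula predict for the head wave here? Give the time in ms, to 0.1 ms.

113.9 ms

t = x/V₂ + 2h·√(V₂²−V₁²)/(V₁V₂).
√(V₂²−V₁²) = √(4380²−1033²) = 4256.4 m/s; delay term = 2·53.7·4256.4/(1033·4380) = 0.10104 s.
t = 56.2/4380 + 0.10104 = 0.11387 s.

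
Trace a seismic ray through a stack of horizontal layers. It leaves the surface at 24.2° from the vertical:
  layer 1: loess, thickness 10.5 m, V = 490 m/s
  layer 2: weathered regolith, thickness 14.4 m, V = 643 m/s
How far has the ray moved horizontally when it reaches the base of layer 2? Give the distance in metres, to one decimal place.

p = sin θ₁/V₁ = sin 24.2°/490 = 8.3658e-04 s/m is conserved through the stack.
Layer 1: θ = 24.20°; offset = 10.5·tan 24.20° = 4.719 m.
Layer 2: sin θ = p·643 = 0.5379 → θ = 32.54°; offset = 14.4·tan 32.54° = 9.189 m.
Σ offsets = 13.908 m.

13.9 m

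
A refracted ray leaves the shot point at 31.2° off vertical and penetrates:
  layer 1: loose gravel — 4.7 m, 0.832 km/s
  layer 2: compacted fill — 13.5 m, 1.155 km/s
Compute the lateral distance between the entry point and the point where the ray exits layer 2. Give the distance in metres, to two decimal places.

16.82 m

Apply Snell's law at each interface; in layer i the horizontal offset is hᵢ·tan θᵢ.
Layer 1: θ = 31.20°; offset = 4.7·tan 31.20° = 2.8464 m.
Layer 2: sin θ = 1.155·sin 31.2°/0.832 = 0.7191, θ = 45.98°; offset = 13.5·tan 45.98° = 13.9715 m.
Σ offsets = 16.8179 m.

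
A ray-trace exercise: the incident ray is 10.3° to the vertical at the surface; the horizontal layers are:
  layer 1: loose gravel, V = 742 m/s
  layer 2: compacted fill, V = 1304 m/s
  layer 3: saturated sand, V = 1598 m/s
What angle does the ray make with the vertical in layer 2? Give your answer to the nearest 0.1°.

Ray parameter p = sin 10.3° / 742 = 2.4097e-04 s/m.
sin θ_2 = p·V_2 = 2.4097e-04 × 1304 = 0.3142.
θ_2 = 18.31° from the vertical.

18.3°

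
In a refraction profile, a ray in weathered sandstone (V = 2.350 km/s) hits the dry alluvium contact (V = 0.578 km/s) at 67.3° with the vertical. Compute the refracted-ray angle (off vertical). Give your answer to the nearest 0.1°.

sin θ₁/V₁ = sin θ₂/V₂ ⇒ sin θ₂ = 0.578·sin 67.3°/2.350 = 0.578·0.9225/2.350 = 0.2269.
θ₂ = arcsin 0.2269 = 13.11° from the normal.

13.1°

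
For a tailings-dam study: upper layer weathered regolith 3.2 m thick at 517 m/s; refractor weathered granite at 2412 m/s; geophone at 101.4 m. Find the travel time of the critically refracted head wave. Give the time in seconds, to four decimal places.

t = x/V₂ + 2h·√(V₂²−V₁²)/(V₁V₂).
√(V₂²−V₁²) = √(2412²−517²) = 2355.9 m/s; delay term = 2·3.2·2355.9/(517·2412) = 0.01209 s.
t = 101.4/2412 + 0.01209 = 0.05413 s.

0.0541 s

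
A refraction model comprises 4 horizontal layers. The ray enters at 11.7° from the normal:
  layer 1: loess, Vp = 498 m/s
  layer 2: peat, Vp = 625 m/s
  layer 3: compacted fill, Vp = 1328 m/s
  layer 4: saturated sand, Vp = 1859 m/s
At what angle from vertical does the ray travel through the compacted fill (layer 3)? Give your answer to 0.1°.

32.7°

Snell's law across each interface conserves sin θ / V, so sin θ_3 = V_3·sin θ₁/V₁.
sin θ_3 = 1328 × sin 11.7° / 498 = 0.5408.
θ_3 = 32.74° from the vertical.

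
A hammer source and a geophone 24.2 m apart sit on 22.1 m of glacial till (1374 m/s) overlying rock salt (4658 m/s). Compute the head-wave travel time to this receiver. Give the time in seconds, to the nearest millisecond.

0.036 s

t = x/V₂ + 2h·√(V₂²−V₁²)/(V₁V₂).
√(V₂²−V₁²) = √(4658²−1374²) = 4450.7 m/s; delay term = 2·22.1·4450.7/(1374·4658) = 0.03074 s.
t = 24.2/4658 + 0.03074 = 0.03593 s.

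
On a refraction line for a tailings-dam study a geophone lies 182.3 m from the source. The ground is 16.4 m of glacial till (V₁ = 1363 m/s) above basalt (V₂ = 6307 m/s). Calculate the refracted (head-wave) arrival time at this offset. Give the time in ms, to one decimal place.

52.4 ms

t = x/V₂ + 2h·√(V₂²−V₁²)/(V₁V₂).
√(V₂²−V₁²) = √(6307²−1363²) = 6158.0 m/s; delay term = 2·16.4·6158.0/(1363·6307) = 0.02350 s.
t = 182.3/6307 + 0.02350 = 0.05240 s.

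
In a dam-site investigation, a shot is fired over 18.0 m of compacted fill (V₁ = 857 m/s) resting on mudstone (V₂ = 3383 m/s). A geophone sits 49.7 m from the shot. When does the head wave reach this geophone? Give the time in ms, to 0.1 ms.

55.3 ms

θ_c = arcsin(V₁/V₂) = arcsin(857/3383) = 14.67°, cos θ_c = 0.9674.
Intercept time tᵢ = 2h cos θ_c / V₁ = 2·18.0·0.9674/857 = 0.04064 s.
t = x/V₂ + tᵢ = 49.7/3383 + 0.04064 = 0.05533 s.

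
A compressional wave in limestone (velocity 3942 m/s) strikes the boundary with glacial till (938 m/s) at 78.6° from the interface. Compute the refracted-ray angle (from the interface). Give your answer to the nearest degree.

87°

Convert to the normal: θ₁ = 90° − 78.6° = 11.4°.
sin θ₁/V₁ = sin θ₂/V₂ ⇒ sin θ₂ = 938·sin 11.4°/3942 = 938·0.1977/3942 = 0.0470.
θ₂ = arcsin 0.0470 = 2.70° from the normal.
From the interface: 90° − 2.70° = 87.30°.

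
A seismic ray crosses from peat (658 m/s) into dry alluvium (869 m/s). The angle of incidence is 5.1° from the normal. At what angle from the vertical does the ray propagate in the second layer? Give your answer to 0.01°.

sin θ₁/V₁ = sin θ₂/V₂ ⇒ sin θ₂ = 869·sin 5.1°/658 = 869·0.0889/658 = 0.1174.
θ₂ = arcsin 0.1174 = 6.74° from the normal.

6.74°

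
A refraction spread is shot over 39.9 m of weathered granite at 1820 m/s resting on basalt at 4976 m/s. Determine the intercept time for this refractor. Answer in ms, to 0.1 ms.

θ_c = arcsin(V₁/V₂) = arcsin(1820/4976) = 21.45°; cos θ_c = 0.9307.
tᵢ = 2h·cos θ_c / V₁ = 2·39.9·0.9307 / 1820 = 0.04081 s.

40.8 ms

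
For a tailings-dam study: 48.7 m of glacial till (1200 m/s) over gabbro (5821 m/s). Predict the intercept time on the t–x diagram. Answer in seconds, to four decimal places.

0.0794 s

θ_c = arcsin(V₁/V₂) = arcsin(1200/5821) = 11.90°; cos θ_c = 0.9785.
tᵢ = 2h·cos θ_c / V₁ = 2·48.7·0.9785 / 1200 = 0.07942 s.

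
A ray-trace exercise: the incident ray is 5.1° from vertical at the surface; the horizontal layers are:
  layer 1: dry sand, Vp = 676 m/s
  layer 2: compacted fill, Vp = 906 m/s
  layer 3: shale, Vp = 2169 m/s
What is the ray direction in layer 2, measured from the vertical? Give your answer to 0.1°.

Ray parameter p = sin 5.1° / 676 = 1.3150e-04 s/m.
sin θ_2 = p·V_2 = 1.3150e-04 × 906 = 0.1191.
θ_2 = 6.84° from the vertical.

6.8°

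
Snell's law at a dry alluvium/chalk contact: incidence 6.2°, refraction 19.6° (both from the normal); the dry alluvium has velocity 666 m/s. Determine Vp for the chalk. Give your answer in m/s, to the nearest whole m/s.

Snell's law: sin 6.2°/V₁ = sin 19.6°/V₂.
V₂ = V₁·sin 19.6°/sin 6.2° = 666 × 3.1061 = 2068.63 m/s.

2069 m/s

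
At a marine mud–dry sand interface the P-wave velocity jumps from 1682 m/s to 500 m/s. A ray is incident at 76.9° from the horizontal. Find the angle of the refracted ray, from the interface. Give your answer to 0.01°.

Convert to the normal: θ₁ = 90° − 76.9° = 13.1°.
sin θ₁/V₁ = sin θ₂/V₂ ⇒ sin θ₂ = 500·sin 13.1°/1682 = 500·0.2267/1682 = 0.0674.
θ₂ = arcsin 0.0674 = 3.86° from the normal.
From the interface: 90° − 3.86° = 86.14°.

86.14°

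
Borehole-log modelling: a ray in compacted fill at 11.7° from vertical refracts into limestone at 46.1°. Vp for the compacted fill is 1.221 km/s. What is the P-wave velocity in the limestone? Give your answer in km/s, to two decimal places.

Snell's law: sin 11.7°/V₁ = sin 46.1°/V₂.
V₂ = V₁·sin 46.1°/sin 11.7° = 1.221 × 3.5532 = 4.34 km/s.

4.34 km/s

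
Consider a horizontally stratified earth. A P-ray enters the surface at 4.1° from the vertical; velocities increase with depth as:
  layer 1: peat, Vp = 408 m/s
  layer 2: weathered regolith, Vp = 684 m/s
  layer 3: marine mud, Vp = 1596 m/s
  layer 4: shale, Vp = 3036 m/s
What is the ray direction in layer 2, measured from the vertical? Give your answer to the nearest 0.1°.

6.9°

Snell's law across each interface conserves sin θ / V, so sin θ_2 = V_2·sin θ₁/V₁.
sin θ_2 = 684 × sin 4.1° / 408 = 0.1199.
θ_2 = arcsin 0.1199 = 6.88°.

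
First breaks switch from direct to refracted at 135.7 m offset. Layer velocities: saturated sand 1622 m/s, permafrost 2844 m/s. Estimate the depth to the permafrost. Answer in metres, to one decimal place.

h = (x_cross/2)·√((V₂−V₁)/(V₂+V₁)).
(V₂−V₁)/(V₂+V₁) = (2844−1622)/(2844+1622) = 0.2736; √ = 0.5231.
h = (135.7/2)·0.5231 = 35.49 m.

35.5 m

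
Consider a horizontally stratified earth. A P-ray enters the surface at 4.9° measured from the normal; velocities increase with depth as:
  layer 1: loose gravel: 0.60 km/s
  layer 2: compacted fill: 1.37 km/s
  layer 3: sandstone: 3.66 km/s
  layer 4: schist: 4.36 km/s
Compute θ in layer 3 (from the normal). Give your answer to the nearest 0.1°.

31.4°

Snell's law across each interface conserves sin θ / V, so sin θ_3 = V_3·sin θ₁/V₁.
sin θ_3 = 3.66 × sin 4.9° / 0.60 = 0.5210.
θ_3 = 31.40° from the vertical.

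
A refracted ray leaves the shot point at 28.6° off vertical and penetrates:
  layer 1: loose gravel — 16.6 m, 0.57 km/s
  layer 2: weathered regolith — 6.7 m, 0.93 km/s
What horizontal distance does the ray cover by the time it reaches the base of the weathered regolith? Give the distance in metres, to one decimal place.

17.4 m

Apply Snell's law at each interface; in layer i the horizontal offset is hᵢ·tan θᵢ.
Layer 1: θ = 28.60°; offset = 16.6·tan 28.60° = 9.051 m.
Layer 2: sin θ = 0.93·sin 28.6°/0.57 = 0.7810, θ = 51.35°; offset = 6.7·tan 51.35° = 8.379 m.
Summing the layer offsets gives 17.430 m.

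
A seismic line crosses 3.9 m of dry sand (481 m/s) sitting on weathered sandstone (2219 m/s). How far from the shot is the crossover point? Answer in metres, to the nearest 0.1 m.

θ_c = arcsin(481/2219) = 12.52°, so cos θ_c = 0.9762 and tᵢ = 2h cos θ_c/V₁ = 0.0158 s.
At crossover x/V₁ = x/V₂ + tᵢ ⇒ x = tᵢ/(1/V₁ − 1/V₂) = 0.01583/(2.0790e-03 − 4.5065e-04) = 9.72 m.

9.7 m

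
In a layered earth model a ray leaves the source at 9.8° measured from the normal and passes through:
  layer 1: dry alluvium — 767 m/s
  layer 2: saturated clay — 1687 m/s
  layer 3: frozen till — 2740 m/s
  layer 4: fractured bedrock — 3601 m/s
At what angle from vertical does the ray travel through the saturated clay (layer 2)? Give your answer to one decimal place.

22.0°

Ray parameter p = sin 9.8° / 767 = 2.2192e-04 s/m.
sin θ_2 = p·V_2 = 2.2192e-04 × 1687 = 0.3744.
θ_2 = 21.99° from the vertical.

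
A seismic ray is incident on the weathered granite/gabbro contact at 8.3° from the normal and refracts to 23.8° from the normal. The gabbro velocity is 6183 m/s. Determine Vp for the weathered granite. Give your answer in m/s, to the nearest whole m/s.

2212 m/s

Snell's law: sin 8.3°/V₁ = sin 23.8°/V₂.
V₁ = V₂·sin 8.3°/sin 23.8° = 6183 × 0.3577 = 2211.78 m/s.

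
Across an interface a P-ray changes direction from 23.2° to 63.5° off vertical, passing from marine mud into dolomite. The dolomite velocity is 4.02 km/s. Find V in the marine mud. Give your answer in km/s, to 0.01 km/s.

1.77 km/s

sin 23.2° = 0.3939; sin 63.5° = 0.8949.
V₁ = V₂·(sin θ₁/sin θ₂) = 4.02·(0.3939/0.8949) = 1.77 km/s.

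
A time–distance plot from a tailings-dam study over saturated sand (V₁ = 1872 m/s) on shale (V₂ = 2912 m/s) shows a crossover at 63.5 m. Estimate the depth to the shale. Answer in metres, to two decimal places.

14.80 m

h = (x_cross/2)·√((V₂−V₁)/(V₂+V₁)).
(V₂−V₁)/(V₂+V₁) = (2912−1872)/(2912+1872) = 0.2174; √ = 0.4663.
h = (63.5/2)·0.4663 = 14.80 m.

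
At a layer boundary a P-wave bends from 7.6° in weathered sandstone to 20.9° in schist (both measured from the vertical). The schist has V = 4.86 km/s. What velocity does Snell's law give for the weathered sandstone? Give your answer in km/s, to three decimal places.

sin 7.6° = 0.1323; sin 20.9° = 0.3567.
V₁ = V₂·(sin θ₁/sin θ₂) = 4.86·(0.1323/0.3567) = 1.802 km/s.

1.802 km/s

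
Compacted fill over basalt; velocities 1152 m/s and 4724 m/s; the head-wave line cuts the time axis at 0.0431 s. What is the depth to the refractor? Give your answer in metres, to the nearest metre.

h = tᵢ·V₁·V₂ / (2·√(V₂²−V₁²)).
√(V₂²−V₁²) = √(4724² − 1152²) = 4581.4 m/s.
h = 0.0431 s × 1152 × 4724 / (2 × 4581.4) = 25.60 m.

26 m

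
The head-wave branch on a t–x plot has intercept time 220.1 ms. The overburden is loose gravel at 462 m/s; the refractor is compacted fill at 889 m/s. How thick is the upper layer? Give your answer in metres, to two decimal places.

θ_c = arcsin(462/889) = 31.31°; cos θ_c = 0.8544.
tᵢ = 2h cos θ_c/V₁ ⇒ h = tᵢ·V₁/(2 cos θ_c) = 0.2201·462/(2·0.8544) = 59.51 m.

59.51 m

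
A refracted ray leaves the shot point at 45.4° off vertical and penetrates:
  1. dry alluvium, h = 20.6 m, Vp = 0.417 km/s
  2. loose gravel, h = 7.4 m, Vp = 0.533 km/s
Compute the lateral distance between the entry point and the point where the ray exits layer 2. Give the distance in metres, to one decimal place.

Apply Snell's law at each interface; in layer i the horizontal offset is hᵢ·tan θᵢ.
Layer 1: θ = 45.40°; offset = 20.6·tan 45.40° = 20.890 m.
Layer 2: sin θ = 0.533·sin 45.4°/0.417 = 0.9101, θ = 65.52°; offset = 7.4·tan 65.52° = 16.252 m.
Total horizontal offset = 37.141 m.

37.1 m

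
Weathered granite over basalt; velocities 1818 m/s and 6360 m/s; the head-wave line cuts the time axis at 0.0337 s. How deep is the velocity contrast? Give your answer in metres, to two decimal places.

31.97 m

θ_c = arcsin(1818/6360) = 16.61°; cos θ_c = 0.9583.
tᵢ = 2h cos θ_c/V₁ ⇒ h = tᵢ·V₁/(2 cos θ_c) = 0.0337·1818/(2·0.9583) = 31.97 m.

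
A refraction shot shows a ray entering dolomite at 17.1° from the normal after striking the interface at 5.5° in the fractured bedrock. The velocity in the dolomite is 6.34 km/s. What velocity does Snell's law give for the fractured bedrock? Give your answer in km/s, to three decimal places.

2.067 km/s

Snell's law: sin 5.5°/V₁ = sin 17.1°/V₂.
V₁ = V₂·sin 5.5°/sin 17.1° = 6.34 × 0.3260 = 2.067 km/s.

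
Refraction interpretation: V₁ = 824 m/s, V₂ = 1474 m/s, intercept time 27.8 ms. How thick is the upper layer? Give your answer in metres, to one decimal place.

h = tᵢ·V₁·V₂ / (2·√(V₂²−V₁²)).
√(V₂²−V₁²) = √(1474² − 824²) = 1222.2 m/s.
h = 0.0278 s × 824 × 1474 / (2 × 1222.2) = 13.81 m.

13.8 m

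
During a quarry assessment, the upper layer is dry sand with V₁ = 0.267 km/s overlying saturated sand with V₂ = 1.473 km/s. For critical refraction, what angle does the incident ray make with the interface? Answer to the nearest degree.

At critical incidence the refracted ray runs along the interface (θ₂ = 90°), so sin θ_c = V₁/V₂.
θ_c = arcsin(0.267/1.473) = arcsin 0.1813 = 10.44°.
Measured from the interface: 90° − 10.44° = 79.56°.

80°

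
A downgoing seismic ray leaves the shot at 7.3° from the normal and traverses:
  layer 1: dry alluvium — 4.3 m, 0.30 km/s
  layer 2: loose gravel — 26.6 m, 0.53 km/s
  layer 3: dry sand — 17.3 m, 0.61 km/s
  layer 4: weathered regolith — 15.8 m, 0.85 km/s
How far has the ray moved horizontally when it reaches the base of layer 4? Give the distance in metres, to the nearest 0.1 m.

Apply Snell's law at each interface; in layer i the horizontal offset is hᵢ·tan θᵢ.
Layer 1: θ = 7.30°; offset = 4.3·tan 7.30° = 0.551 m.
Layer 2: sin θ = 0.53·sin 7.3°/0.30 = 0.2245, θ = 12.97°; offset = 26.6·tan 12.97° = 6.128 m.
Layer 3: sin θ = 0.61·sin 7.3°/0.30 = 0.2584, θ = 14.97°; offset = 17.3·tan 14.97° = 4.627 m.
Layer 4: sin θ = 0.85·sin 7.3°/0.30 = 0.3600, θ = 21.10°; offset = 15.8·tan 21.10° = 6.097 m.
Summing the layer offsets gives 17.402 m.

17.4 m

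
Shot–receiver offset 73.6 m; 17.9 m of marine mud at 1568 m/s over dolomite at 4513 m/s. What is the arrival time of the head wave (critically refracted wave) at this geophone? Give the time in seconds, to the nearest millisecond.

θ_c = arcsin(V₁/V₂) = arcsin(1568/4513) = 20.33°, cos θ_c = 0.9377.
Intercept time tᵢ = 2h cos θ_c / V₁ = 2·17.9·0.9377/1568 = 0.02141 s.
t = x/V₂ + tᵢ = 73.6/4513 + 0.02141 = 0.03772 s.

0.038 s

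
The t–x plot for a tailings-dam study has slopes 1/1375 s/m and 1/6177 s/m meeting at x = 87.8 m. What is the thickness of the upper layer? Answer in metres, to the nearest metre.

x_cross = 2h·√((V₂+V₁)/(V₂−V₁)) → h = x_cross / (2·√((V₂+V₁)/(V₂−V₁))).
√((V₂+V₁)/(V₂−V₁)) = √((6177+1375)/(6177−1375)) = 1.2541.
h = 87.8 / (2·1.2541) = 35.01 m.

35 m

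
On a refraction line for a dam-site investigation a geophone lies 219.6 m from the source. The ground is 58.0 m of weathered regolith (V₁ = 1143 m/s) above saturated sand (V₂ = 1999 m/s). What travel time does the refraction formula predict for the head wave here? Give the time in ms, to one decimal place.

θ_c = arcsin(V₁/V₂) = arcsin(1143/1999) = 34.87°, cos θ_c = 0.8204.
Intercept time tᵢ = 2h cos θ_c / V₁ = 2·58.0·0.8204/1143 = 0.08326 s.
t = x/V₂ + tᵢ = 219.6/1999 + 0.08326 = 0.19312 s.

193.1 ms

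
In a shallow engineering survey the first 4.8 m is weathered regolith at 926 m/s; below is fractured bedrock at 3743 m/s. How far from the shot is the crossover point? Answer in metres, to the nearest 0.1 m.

12.4 m

θ_c = arcsin(926/3743) = 14.32°, so cos θ_c = 0.9689 and tᵢ = 2h cos θ_c/V₁ = 0.0100 s.
At crossover x/V₁ = x/V₂ + tᵢ ⇒ x = tᵢ/(1/V₁ − 1/V₂) = 0.01004/(1.0799e-03 − 2.6717e-04) = 12.36 m.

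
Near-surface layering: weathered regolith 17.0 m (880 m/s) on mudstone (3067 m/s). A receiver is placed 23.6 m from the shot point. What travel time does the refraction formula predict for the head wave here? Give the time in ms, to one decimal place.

θ_c = arcsin(V₁/V₂) = arcsin(880/3067) = 16.67°, cos θ_c = 0.9580.
Intercept time tᵢ = 2h cos θ_c / V₁ = 2·17.0·0.9580/880 = 0.03701 s.
t = x/V₂ + tᵢ = 23.6/3067 + 0.03701 = 0.04471 s.

44.7 ms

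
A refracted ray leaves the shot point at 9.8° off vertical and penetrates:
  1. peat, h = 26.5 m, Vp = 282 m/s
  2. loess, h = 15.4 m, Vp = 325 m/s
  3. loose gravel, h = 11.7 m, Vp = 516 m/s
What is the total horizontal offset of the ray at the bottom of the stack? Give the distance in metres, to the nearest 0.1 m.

11.5 m

Ray parameter p = sin 9.8° / 282 m/s = 6.0358e-04 s/m.
Layer 1: θ = 9.80°; offset = 26.5·tan 9.80° = 4.577 m.
Layer 2: sin θ = p·325 = 0.1962 → θ = 11.31°; offset = 15.4·tan 11.31° = 3.081 m.
Layer 3: sin θ = p·516 = 0.3114 → θ = 18.15°; offset = 11.7·tan 18.15° = 3.835 m.
Summing the layer offsets gives 11.493 m.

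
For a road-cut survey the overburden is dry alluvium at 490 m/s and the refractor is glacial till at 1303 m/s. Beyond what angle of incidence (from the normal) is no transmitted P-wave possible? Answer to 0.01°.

22.09°

Critical incidence: sin θ_c = V₁/V₂ = 490/1303 = 0.3761.
θ_c = arcsin 0.3761 = 22.09°.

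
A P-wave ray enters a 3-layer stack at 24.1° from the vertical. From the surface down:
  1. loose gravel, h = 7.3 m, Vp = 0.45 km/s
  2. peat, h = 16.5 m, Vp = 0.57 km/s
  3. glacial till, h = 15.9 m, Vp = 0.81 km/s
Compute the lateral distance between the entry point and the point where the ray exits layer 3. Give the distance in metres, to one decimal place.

Ray parameter p = sin 24.1° / 0.45 km/s = 9.0740e-01 s/km.
Layer 1: θ = 24.10°; offset = 7.3·tan 24.10° = 3.265 m.
Layer 2: sin θ = p·0.57 = 0.5172 → θ = 31.15°; offset = 16.5·tan 31.15° = 9.971 m.
Layer 3: sin θ = p·0.81 = 0.7350 → θ = 47.31°; offset = 15.9·tan 47.31° = 17.235 m.
Summing the layer offsets gives 30.472 m.

30.5 m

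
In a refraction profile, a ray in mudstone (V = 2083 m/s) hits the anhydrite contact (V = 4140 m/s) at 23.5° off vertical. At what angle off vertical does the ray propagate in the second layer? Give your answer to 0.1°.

Snell's law: sin θ₂ = (V₂/V₁)·sin θ₁ = (4140/2083)·sin 23.5° = 0.7925.
θ₂ = arcsin 0.7925 = 52.42° from the normal.

52.4°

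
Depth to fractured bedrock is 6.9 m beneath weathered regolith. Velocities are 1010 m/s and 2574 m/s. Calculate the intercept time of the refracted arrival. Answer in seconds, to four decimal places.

tᵢ = 2h·√(V₂²−V₁²)/(V₁V₂).
√(V₂²−V₁²) = √(2574²−1010²) = 2367.6 m/s.
tᵢ = 2·6.9·2367.6/(1010·2574) = 0.01257 s.

0.0126 s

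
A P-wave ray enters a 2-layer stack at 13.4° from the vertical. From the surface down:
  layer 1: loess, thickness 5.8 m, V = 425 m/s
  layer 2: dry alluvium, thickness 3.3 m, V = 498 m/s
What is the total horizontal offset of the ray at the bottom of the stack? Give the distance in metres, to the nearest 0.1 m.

2.3 m

p = sin θ₁/V₁ = sin 13.4°/425 = 5.4529e-04 s/m is conserved through the stack.
Layer 1: θ = 13.40°; offset = 5.8·tan 13.40° = 1.382 m.
Layer 2: sin θ = p·498 = 0.2716 → θ = 15.76°; offset = 3.3·tan 15.76° = 0.931 m.
Summing the layer offsets gives 2.313 m.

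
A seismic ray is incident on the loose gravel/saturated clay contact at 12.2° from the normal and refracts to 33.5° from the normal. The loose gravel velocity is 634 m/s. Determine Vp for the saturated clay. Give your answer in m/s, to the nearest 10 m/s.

1660 m/s

sin 12.2° = 0.2113; sin 33.5° = 0.5519.
V₂ = V₁·(sin θ₂/sin θ₁) = 634·(0.5519/0.2113) = 1655.88 m/s.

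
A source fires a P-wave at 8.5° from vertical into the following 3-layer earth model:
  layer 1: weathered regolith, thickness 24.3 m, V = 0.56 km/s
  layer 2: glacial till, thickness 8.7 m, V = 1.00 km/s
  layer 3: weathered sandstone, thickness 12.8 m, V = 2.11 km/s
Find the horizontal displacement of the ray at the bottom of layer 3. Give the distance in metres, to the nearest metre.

15 m

Ray parameter p = sin 8.5° / 0.56 km/s = 2.6395e-01 s/km.
Layer 1: θ = 8.50°; offset = 24.3·tan 8.50° = 3.632 m.
Layer 2: sin θ = p·1.00 = 0.2639 → θ = 15.30°; offset = 8.7·tan 15.30° = 2.381 m.
Layer 3: sin θ = p·2.11 = 0.5569 → θ = 33.84°; offset = 12.8·tan 33.84° = 8.583 m.
Total horizontal offset = 14.595 m.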